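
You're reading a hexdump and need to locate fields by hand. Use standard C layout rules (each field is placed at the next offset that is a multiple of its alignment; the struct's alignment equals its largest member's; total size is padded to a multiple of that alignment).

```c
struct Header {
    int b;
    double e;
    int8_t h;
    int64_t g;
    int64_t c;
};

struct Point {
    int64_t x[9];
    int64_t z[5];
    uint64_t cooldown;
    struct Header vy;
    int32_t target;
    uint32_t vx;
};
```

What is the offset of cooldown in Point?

Header: b at 0 (size 4, align 4) → ends 4; pad 4 to align 8 for e; e at 8 (size 8, align 8) → ends 16; h at 16 (size 1, align 1) → ends 17; pad 7 to align 8 for g; g at 24 (size 8, align 8) → ends 32; c at 32 (size 8, align 8) → ends 40; total 40 bytes, alignment 8
x at 0 (size 72, align 8) → ends 72
z at 72 (size 40, align 8) → ends 112
cooldown at 112 (size 8, align 8) → ends 120

112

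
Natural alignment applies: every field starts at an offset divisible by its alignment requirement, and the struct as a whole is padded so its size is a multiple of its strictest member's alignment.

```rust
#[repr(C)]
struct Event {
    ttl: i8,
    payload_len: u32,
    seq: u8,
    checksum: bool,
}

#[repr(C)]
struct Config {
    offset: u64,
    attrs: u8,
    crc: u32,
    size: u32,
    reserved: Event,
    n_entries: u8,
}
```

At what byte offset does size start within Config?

Event: ttl at 0 (size 1, align 1) → ends 1; pad 3 to align 4 for payload_len; payload_len at 4 (size 4, align 4) → ends 8; seq at 8 (size 1, align 1) → ends 9; checksum at 9 (size 1, align 1) → ends 10; tail pad 2 to reach multiple of 4; total 12 bytes, alignment 4
offset at 0 (size 8, align 8) → ends 8
attrs at 8 (size 1, align 1) → ends 9
pad 3 to align 4 for crc
crc at 12 (size 4, align 4) → ends 16
size at 16 (size 4, align 4) → ends 20

16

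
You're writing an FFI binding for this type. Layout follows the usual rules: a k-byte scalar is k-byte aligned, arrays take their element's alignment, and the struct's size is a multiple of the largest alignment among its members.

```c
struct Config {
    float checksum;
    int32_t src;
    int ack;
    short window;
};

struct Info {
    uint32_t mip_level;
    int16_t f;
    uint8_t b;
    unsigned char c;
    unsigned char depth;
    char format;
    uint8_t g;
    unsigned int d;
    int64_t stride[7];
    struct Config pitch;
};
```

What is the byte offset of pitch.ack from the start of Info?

Config: 0..4  checksum  (4B, 4-aligned); 4..8  src  (4B, 4-aligned); 8..12  ack  (4B, 4-aligned); 12..14  window  (2B, 2-aligned); 14..16  -- tail padding (2B); sizeof = 16, alignof = 4
0..4  mip_level  (4B, 4-aligned)
4..6  f  (2B, 2-aligned)
6..7  b  (1B, 1-aligned)
7..8  c  (1B, 1-aligned)
8..9  depth  (1B, 1-aligned)
9..10  format  (1B, 1-aligned)
10..11  g  (1B, 1-aligned)
11..12  -- padding (1B)
12..16  d  (4B, 4-aligned)
16..72  stride  (56B, 8-aligned)
72..88  pitch  (16B, 4-aligned)
within Config: ack at 8
72 + 8 = 80

80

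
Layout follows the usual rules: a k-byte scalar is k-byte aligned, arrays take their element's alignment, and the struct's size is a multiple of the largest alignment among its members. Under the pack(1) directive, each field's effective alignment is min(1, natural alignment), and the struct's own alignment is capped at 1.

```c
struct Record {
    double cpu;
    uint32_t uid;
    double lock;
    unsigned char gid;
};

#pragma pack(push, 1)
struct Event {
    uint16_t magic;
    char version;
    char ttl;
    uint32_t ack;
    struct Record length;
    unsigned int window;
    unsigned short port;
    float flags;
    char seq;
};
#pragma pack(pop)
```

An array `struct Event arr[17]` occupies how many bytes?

867

Record: @0: cpu [8B, align 8] → 8; @8: uid [4B, align 4] → 12; +4 pad (align 8); @16: lock [8B, align 8] → 24; @24: gid [1B, align 1] → 25; +7 tail pad (align 8); size 32, align 8
@0: magic [2B, align 1] → 2
@2: version [1B, align 1] → 3
@3: ttl [1B, align 1] → 4
@4: ack [4B, align 1] → 8
@8: length [32B, align 1] → 40
@40: window [4B, align 1] → 44
@44: port [2B, align 1] → 46
@46: flags [4B, align 1] → 50
@50: seq [1B, align 1] → 51
size 51, align 1
array of 17: 17 × 51 = 867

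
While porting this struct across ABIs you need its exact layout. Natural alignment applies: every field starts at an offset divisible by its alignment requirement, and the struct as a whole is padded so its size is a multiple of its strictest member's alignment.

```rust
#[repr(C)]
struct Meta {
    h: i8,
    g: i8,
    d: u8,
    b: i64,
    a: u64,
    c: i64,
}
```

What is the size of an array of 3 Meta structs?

96

0..1  h  (1B, 1-aligned)
1..2  g  (1B, 1-aligned)
2..3  d  (1B, 1-aligned)
3..8  -- padding (5B)
8..16  b  (8B, 8-aligned)
16..24  a  (8B, 8-aligned)
24..32  c  (8B, 8-aligned)
sizeof = 32, alignof = 8
array of 3: 3 × 32 = 96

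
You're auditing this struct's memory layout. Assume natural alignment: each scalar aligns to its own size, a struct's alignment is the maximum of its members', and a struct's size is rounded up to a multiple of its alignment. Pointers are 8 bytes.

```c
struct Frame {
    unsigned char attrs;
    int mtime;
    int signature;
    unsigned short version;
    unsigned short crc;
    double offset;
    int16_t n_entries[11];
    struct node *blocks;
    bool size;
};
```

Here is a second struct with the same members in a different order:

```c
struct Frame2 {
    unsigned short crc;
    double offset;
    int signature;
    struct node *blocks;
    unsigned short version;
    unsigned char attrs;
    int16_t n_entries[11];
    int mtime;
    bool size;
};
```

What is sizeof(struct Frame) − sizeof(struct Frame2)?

@0: attrs [1B, align 1] → 1
+3 pad (align 4)
@4: mtime [4B, align 4] → 8
@8: signature [4B, align 4] → 12
@12: version [2B, align 2] → 14
@14: crc [2B, align 2] → 16
@16: offset [8B, align 8] → 24
@24: n_entries [22B, align 2] → 46
+2 pad (align 8)
@48: blocks [8B, align 8] → 56
@56: size [1B, align 1] → 57
+7 tail pad (align 8)
size 64, align 8
— Frame2 —
@0: crc [2B, align 2] → 2
+6 pad (align 8)
@8: offset [8B, align 8] → 16
@16: signature [4B, align 4] → 20
+4 pad (align 8)
@24: blocks [8B, align 8] → 32
@32: version [2B, align 2] → 34
@34: attrs [1B, align 1] → 35
+1 pad (align 2)
@36: n_entries [22B, align 2] → 58
+2 pad (align 4)
@60: mtime [4B, align 4] → 64
@64: size [1B, align 1] → 65
+7 tail pad (align 8)
size 72, align 8
64 − 72 = -8

-8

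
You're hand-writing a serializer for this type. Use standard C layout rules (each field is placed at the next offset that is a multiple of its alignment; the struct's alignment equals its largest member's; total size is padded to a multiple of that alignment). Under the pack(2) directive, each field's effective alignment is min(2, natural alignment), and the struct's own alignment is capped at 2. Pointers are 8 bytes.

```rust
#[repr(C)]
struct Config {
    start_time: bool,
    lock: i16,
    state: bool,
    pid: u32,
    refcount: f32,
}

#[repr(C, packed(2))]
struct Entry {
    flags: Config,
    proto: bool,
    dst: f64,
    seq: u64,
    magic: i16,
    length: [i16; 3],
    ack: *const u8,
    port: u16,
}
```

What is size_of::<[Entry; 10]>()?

Config: start_time at 0 (size 1, align 1) → ends 1; pad 1 to align 2 for lock; lock at 2 (size 2, align 2) → ends 4; state at 4 (size 1, align 1) → ends 5; pad 3 to align 4 for pid; pid at 8 (size 4, align 4) → ends 12; refcount at 12 (size 4, align 4) → ends 16; total 16 bytes, alignment 4
flags at 0 (size 16, align 2) → ends 16
proto at 16 (size 1, align 1) → ends 17
pad 1 to align 2 for dst
dst at 18 (size 8, align 2) → ends 26
seq at 26 (size 8, align 2) → ends 34
magic at 34 (size 2, align 2) → ends 36
length at 36 (size 6, align 2) → ends 42
ack at 42 (size 8, align 2) → ends 50
port at 50 (size 2, align 2) → ends 52
total 52 bytes, alignment 2
array of 10: 10 × 52 = 520

520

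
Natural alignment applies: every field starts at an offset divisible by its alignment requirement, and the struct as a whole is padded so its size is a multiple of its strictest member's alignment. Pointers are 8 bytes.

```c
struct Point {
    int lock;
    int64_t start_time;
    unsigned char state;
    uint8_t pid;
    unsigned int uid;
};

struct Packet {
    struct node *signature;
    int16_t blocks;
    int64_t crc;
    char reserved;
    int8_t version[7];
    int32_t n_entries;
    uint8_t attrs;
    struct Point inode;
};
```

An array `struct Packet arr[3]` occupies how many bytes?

Point: 0..4  lock  (4B, 4-aligned); 4..8  -- padding (4B); 8..16  start_time  (8B, 8-aligned); 16..17  state  (1B, 1-aligned); 17..18  pid  (1B, 1-aligned); 18..20  -- padding (2B); 20..24  uid  (4B, 4-aligned); sizeof = 24, alignof = 8
0..8  signature  (8B, 8-aligned)
8..10  blocks  (2B, 2-aligned)
10..16  -- padding (6B)
16..24  crc  (8B, 8-aligned)
24..25  reserved  (1B, 1-aligned)
25..32  version  (7B, 1-aligned)
32..36  n_entries  (4B, 4-aligned)
36..37  attrs  (1B, 1-aligned)
37..40  -- padding (3B)
40..64  inode  (24B, 8-aligned)
sizeof = 64, alignof = 8
array of 3: 3 × 64 = 192

192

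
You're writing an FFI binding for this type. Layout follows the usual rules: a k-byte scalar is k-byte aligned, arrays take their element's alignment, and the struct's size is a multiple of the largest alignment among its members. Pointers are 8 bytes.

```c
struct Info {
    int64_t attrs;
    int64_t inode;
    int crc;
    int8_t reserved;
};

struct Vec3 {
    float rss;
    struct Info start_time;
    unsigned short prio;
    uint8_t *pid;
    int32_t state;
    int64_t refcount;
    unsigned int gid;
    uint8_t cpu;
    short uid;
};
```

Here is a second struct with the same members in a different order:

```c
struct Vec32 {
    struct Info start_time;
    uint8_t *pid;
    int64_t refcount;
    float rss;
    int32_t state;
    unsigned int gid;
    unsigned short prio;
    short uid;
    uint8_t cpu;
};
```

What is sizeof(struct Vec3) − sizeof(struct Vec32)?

8

Info: 0..8  attrs  (8B, 8-aligned); 8..16  inode  (8B, 8-aligned); 16..20  crc  (4B, 4-aligned); 20..21  reserved  (1B, 1-aligned); 21..24  -- tail padding (3B); sizeof = 24, alignof = 8
0..4  rss  (4B, 4-aligned)
4..8  -- padding (4B)
8..32  start_time  (24B, 8-aligned)
32..34  prio  (2B, 2-aligned)
34..40  -- padding (6B)
40..48  pid  (8B, 8-aligned)
48..52  state  (4B, 4-aligned)
52..56  -- padding (4B)
56..64  refcount  (8B, 8-aligned)
64..68  gid  (4B, 4-aligned)
68..69  cpu  (1B, 1-aligned)
69..70  -- padding (1B)
70..72  uid  (2B, 2-aligned)
sizeof = 72, alignof = 8
— Vec32 —
0..24  start_time  (24B, 8-aligned)
24..32  pid  (8B, 8-aligned)
32..40  refcount  (8B, 8-aligned)
40..44  rss  (4B, 4-aligned)
44..48  state  (4B, 4-aligned)
48..52  gid  (4B, 4-aligned)
52..54  prio  (2B, 2-aligned)
54..56  uid  (2B, 2-aligned)
56..57  cpu  (1B, 1-aligned)
57..64  -- tail padding (7B)
sizeof = 64, alignof = 8
72 − 64 = 8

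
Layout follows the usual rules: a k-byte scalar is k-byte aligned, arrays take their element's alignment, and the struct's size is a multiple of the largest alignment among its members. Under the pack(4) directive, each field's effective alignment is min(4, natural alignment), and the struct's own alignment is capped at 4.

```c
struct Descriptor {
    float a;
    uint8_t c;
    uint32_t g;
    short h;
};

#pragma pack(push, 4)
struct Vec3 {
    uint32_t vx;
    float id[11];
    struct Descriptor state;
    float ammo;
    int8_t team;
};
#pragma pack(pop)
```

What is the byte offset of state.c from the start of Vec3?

52

Descriptor: @0: a [4B, align 4] → 4; @4: c [1B, align 1] → 5; +3 pad (align 4); @8: g [4B, align 4] → 12; @12: h [2B, align 2] → 14; +2 tail pad (align 4); size 16, align 4
@0: vx [4B, align 4] → 4
@4: id [44B, align 4] → 48
@48: state [16B, align 4] → 64
within Descriptor: c at 4
48 + 4 = 52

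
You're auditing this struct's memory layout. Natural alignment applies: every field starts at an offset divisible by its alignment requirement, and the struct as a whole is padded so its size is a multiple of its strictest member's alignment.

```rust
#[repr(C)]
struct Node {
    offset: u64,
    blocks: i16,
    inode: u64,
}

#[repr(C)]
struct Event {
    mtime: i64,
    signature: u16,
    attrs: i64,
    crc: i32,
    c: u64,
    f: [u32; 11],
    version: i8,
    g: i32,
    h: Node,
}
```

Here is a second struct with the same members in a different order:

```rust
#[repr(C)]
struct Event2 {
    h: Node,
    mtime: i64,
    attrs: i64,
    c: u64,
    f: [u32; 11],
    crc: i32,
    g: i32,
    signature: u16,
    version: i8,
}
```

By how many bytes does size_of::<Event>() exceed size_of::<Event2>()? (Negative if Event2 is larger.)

16

Node: @0: offset [8B, align 8] → 8; @8: blocks [2B, align 2] → 10; +6 pad (align 8); @16: inode [8B, align 8] → 24; size 24, align 8
@0: mtime [8B, align 8] → 8
@8: signature [2B, align 2] → 10
+6 pad (align 8)
@16: attrs [8B, align 8] → 24
@24: crc [4B, align 4] → 28
+4 pad (align 8)
@32: c [8B, align 8] → 40
@40: f [44B, align 4] → 84
@84: version [1B, align 1] → 85
+3 pad (align 4)
@88: g [4B, align 4] → 92
+4 pad (align 8)
@96: h [24B, align 8] → 120
size 120, align 8
— Event2 —
@0: h [24B, align 8] → 24
@24: mtime [8B, align 8] → 32
@32: attrs [8B, align 8] → 40
@40: c [8B, align 8] → 48
@48: f [44B, align 4] → 92
@92: crc [4B, align 4] → 96
@96: g [4B, align 4] → 100
@100: signature [2B, align 2] → 102
@102: version [1B, align 1] → 103
+1 tail pad (align 8)
size 104, align 8
120 − 104 = 16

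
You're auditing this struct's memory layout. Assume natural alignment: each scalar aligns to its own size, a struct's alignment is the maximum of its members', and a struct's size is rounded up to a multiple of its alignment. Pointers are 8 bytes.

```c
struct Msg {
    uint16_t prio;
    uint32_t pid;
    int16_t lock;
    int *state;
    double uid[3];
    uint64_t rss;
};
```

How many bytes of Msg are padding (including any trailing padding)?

8

@0: prio [2B, align 2] → 2
+2 pad (align 4)
@4: pid [4B, align 4] → 8
@8: lock [2B, align 2] → 10
+6 pad (align 8)
@16: state [8B, align 8] → 24
@24: uid [24B, align 8] → 48
@48: rss [8B, align 8] → 56
size 56, align 8
data bytes 48, size 56 → padding 8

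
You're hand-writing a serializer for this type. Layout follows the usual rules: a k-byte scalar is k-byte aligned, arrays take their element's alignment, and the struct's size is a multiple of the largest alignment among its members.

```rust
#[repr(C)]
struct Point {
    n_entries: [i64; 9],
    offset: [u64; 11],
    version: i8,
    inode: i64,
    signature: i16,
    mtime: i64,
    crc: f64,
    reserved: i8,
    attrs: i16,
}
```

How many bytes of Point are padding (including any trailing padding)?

18

@0: n_entries [72B, align 8] → 72
@72: offset [88B, align 8] → 160
@160: version [1B, align 1] → 161
+7 pad (align 8)
@168: inode [8B, align 8] → 176
@176: signature [2B, align 2] → 178
+6 pad (align 8)
@184: mtime [8B, align 8] → 192
@192: crc [8B, align 8] → 200
@200: reserved [1B, align 1] → 201
+1 pad (align 2)
@202: attrs [2B, align 2] → 204
+4 tail pad (align 8)
size 208, align 8
data bytes 190, size 208 → padding 18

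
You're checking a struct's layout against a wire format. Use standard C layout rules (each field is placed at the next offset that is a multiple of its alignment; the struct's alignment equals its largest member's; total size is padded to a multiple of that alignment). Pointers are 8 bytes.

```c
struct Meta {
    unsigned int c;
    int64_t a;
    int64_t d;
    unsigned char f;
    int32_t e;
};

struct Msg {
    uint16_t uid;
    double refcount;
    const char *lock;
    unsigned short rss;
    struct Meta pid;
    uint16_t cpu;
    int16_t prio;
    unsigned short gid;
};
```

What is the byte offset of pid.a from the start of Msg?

40

Meta: @0: c [4B, align 4] → 4; +4 pad (align 8); @8: a [8B, align 8] → 16; @16: d [8B, align 8] → 24; @24: f [1B, align 1] → 25; +3 pad (align 4); @28: e [4B, align 4] → 32; size 32, align 8
@0: uid [2B, align 2] → 2
+6 pad (align 8)
@8: refcount [8B, align 8] → 16
@16: lock [8B, align 8] → 24
@24: rss [2B, align 2] → 26
+6 pad (align 8)
@32: pid [32B, align 8] → 64
within Meta: a at 8
32 + 8 = 40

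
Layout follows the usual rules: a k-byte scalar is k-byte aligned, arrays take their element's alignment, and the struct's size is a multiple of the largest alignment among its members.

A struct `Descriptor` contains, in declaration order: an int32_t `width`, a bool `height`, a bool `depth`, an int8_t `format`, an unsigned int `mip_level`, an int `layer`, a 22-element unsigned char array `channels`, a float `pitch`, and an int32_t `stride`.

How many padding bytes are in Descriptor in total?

width at 0 (size 4, align 4) → ends 4
height at 4 (size 1, align 1) → ends 5
depth at 5 (size 1, align 1) → ends 6
format at 6 (size 1, align 1) → ends 7
pad 1 to align 4 for mip_level
mip_level at 8 (size 4, align 4) → ends 12
layer at 12 (size 4, align 4) → ends 16
channels at 16 (size 22, align 1) → ends 38
pad 2 to align 4 for pitch
pitch at 40 (size 4, align 4) → ends 44
stride at 44 (size 4, align 4) → ends 48
total 48 bytes, alignment 4
data bytes 45, size 48 → padding 3

3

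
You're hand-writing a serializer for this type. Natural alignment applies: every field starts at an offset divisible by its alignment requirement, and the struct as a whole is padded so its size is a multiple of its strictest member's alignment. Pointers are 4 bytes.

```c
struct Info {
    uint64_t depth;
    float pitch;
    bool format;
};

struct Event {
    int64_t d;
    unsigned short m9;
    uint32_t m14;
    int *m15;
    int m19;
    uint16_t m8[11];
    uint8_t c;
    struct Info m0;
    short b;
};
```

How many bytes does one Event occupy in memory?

Info: 0..8  depth  (8B, 8-aligned); 8..12  pitch  (4B, 4-aligned); 12..13  format  (1B, 1-aligned); 13..16  -- tail padding (3B); sizeof = 16, alignof = 8
0..8  d  (8B, 8-aligned)
8..10  m9  (2B, 2-aligned)
10..12  -- padding (2B)
12..16  m14  (4B, 4-aligned)
16..20  m15  (4B, 4-aligned)
20..24  m19  (4B, 4-aligned)
24..46  m8  (22B, 2-aligned)
46..47  c  (1B, 1-aligned)
47..48  -- padding (1B)
48..64  m0  (16B, 8-aligned)
64..66  b  (2B, 2-aligned)
66..72  -- tail padding (6B)
sizeof = 72, alignof = 8

72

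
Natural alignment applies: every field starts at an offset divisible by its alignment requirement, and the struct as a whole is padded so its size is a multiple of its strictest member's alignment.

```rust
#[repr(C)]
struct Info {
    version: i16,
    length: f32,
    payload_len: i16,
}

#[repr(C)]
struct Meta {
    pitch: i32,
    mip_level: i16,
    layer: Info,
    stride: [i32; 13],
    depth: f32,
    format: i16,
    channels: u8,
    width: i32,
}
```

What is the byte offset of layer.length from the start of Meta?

12

Info: version at 0 (size 2, align 2) → ends 2; pad 2 to align 4 for length; length at 4 (size 4, align 4) → ends 8; payload_len at 8 (size 2, align 2) → ends 10; tail pad 2 to reach multiple of 4; total 12 bytes, alignment 4
pitch at 0 (size 4, align 4) → ends 4
mip_level at 4 (size 2, align 2) → ends 6
pad 2 to align 4 for layer
layer at 8 (size 12, align 4) → ends 20
within Info: length at 4
8 + 4 = 12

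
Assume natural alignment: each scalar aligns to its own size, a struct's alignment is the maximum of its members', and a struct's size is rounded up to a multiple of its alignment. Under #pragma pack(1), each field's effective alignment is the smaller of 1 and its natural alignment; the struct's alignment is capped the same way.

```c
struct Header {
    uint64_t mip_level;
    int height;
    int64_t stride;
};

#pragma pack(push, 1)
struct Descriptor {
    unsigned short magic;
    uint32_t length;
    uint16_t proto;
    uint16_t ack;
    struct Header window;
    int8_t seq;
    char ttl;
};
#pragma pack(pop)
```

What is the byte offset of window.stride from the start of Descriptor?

Header: @0: mip_level [8B, align 8] → 8; @8: height [4B, align 4] → 12; +4 pad (align 8); @16: stride [8B, align 8] → 24; size 24, align 8
@0: magic [2B, align 1] → 2
@2: length [4B, align 1] → 6
@6: proto [2B, align 1] → 8
@8: ack [2B, align 1] → 10
@10: window [24B, align 1] → 34
within Header: stride at 16
10 + 16 = 26

26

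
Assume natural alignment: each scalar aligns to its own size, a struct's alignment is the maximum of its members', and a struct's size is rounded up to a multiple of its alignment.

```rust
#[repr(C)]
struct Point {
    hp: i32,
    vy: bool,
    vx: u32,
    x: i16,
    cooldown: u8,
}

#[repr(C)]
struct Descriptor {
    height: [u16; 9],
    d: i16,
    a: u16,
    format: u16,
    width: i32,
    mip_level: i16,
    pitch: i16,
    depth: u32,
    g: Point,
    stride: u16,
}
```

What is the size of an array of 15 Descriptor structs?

Point: @0: hp [4B, align 4] → 4; @4: vy [1B, align 1] → 5; +3 pad (align 4); @8: vx [4B, align 4] → 12; @12: x [2B, align 2] → 14; @14: cooldown [1B, align 1] → 15; +1 tail pad (align 4); size 16, align 4
@0: height [18B, align 2] → 18
@18: d [2B, align 2] → 20
@20: a [2B, align 2] → 22
@22: format [2B, align 2] → 24
@24: width [4B, align 4] → 28
@28: mip_level [2B, align 2] → 30
@30: pitch [2B, align 2] → 32
@32: depth [4B, align 4] → 36
@36: g [16B, align 4] → 52
@52: stride [2B, align 2] → 54
+2 tail pad (align 4)
size 56, align 4
array of 15: 15 × 56 = 840

840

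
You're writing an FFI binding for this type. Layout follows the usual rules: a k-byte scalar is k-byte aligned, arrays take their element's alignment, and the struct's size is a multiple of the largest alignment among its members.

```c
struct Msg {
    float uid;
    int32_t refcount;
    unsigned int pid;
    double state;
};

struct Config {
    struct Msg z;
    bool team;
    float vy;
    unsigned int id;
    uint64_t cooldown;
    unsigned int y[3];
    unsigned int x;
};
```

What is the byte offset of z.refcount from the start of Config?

4

Msg: @0: uid [4B, align 4] → 4; @4: refcount [4B, align 4] → 8; @8: pid [4B, align 4] → 12; +4 pad (align 8); @16: state [8B, align 8] → 24; size 24, align 8
@0: z [24B, align 8] → 24
within Msg: refcount at 4
0 + 4 = 4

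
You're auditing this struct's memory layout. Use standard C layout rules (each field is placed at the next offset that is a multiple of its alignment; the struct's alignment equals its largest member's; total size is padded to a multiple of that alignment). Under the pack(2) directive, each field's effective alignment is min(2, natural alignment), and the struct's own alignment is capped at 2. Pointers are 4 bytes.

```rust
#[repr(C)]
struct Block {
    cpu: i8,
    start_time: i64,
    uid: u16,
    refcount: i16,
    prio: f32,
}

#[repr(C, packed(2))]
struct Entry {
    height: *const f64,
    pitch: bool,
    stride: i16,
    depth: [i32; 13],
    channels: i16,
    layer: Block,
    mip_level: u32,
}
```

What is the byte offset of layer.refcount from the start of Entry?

Block: 0..1  cpu  (1B, 1-aligned); 1..8  -- padding (7B); 8..16  start_time  (8B, 8-aligned); 16..18  uid  (2B, 2-aligned); 18..20  refcount  (2B, 2-aligned); 20..24  prio  (4B, 4-aligned); sizeof = 24, alignof = 8
0..4  height  (4B, 2-aligned)
4..5  pitch  (1B, 1-aligned)
5..6  -- padding (1B)
6..8  stride  (2B, 2-aligned)
8..60  depth  (52B, 2-aligned)
60..62  channels  (2B, 2-aligned)
62..86  layer  (24B, 2-aligned)
within Block: refcount at 18
62 + 18 = 80

80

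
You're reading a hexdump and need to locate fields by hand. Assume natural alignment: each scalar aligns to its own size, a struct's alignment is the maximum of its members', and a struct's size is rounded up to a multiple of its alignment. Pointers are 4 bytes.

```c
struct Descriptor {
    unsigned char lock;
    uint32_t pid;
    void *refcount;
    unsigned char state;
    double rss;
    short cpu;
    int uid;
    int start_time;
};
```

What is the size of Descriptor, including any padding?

40

@0: lock [1B, align 1] → 1
+3 pad (align 4)
@4: pid [4B, align 4] → 8
@8: refcount [4B, align 4] → 12
@12: state [1B, align 1] → 13
+3 pad (align 8)
@16: rss [8B, align 8] → 24
@24: cpu [2B, align 2] → 26
+2 pad (align 4)
@28: uid [4B, align 4] → 32
@32: start_time [4B, align 4] → 36
+4 tail pad (align 8)
size 40, align 8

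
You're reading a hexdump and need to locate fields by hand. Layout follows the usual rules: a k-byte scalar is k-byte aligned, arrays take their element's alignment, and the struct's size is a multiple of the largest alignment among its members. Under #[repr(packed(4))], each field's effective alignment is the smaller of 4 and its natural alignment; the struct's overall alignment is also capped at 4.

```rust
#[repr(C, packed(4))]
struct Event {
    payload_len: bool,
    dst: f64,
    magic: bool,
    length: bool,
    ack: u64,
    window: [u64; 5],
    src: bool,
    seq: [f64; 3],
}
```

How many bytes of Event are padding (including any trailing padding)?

8

0..1  payload_len  (1B, 1-aligned)
1..4  -- padding (3B)
4..12  dst  (8B, 4-aligned)
12..13  magic  (1B, 1-aligned)
13..14  length  (1B, 1-aligned)
14..16  -- padding (2B)
16..24  ack  (8B, 4-aligned)
24..64  window  (40B, 4-aligned)
64..65  src  (1B, 1-aligned)
65..68  -- padding (3B)
68..92  seq  (24B, 4-aligned)
sizeof = 92, alignof = 4
data bytes 84, size 92 → padding 8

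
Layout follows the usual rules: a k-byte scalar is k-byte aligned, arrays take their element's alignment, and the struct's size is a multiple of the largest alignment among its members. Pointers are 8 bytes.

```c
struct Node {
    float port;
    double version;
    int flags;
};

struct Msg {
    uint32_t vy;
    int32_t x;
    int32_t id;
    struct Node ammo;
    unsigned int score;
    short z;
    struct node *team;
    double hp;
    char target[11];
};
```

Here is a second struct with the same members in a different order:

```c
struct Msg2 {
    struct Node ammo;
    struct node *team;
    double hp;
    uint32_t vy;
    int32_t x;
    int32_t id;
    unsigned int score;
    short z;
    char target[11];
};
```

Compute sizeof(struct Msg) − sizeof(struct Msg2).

8

Node: @0: port [4B, align 4] → 4; +4 pad (align 8); @8: version [8B, align 8] → 16; @16: flags [4B, align 4] → 20; +4 tail pad (align 8); size 24, align 8
@0: vy [4B, align 4] → 4
@4: x [4B, align 4] → 8
@8: id [4B, align 4] → 12
+4 pad (align 8)
@16: ammo [24B, align 8] → 40
@40: score [4B, align 4] → 44
@44: z [2B, align 2] → 46
+2 pad (align 8)
@48: team [8B, align 8] → 56
@56: hp [8B, align 8] → 64
@64: target [11B, align 1] → 75
+5 tail pad (align 8)
size 80, align 8
— Msg2 —
@0: ammo [24B, align 8] → 24
@24: team [8B, align 8] → 32
@32: hp [8B, align 8] → 40
@40: vy [4B, align 4] → 44
@44: x [4B, align 4] → 48
@48: id [4B, align 4] → 52
@52: score [4B, align 4] → 56
@56: z [2B, align 2] → 58
@58: target [11B, align 1] → 69
+3 tail pad (align 8)
size 72, align 8
80 − 72 = 8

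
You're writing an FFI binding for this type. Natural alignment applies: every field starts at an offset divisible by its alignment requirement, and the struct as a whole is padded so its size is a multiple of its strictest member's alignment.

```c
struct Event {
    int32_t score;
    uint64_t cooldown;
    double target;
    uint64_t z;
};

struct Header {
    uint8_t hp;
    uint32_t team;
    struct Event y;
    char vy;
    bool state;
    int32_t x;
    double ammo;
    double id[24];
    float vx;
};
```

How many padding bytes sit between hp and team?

Event: 0..4  score  (4B, 4-aligned); 4..8  -- padding (4B); 8..16  cooldown  (8B, 8-aligned); 16..24  target  (8B, 8-aligned); 24..32  z  (8B, 8-aligned); sizeof = 32, alignof = 8
0..1  hp  (1B, 1-aligned)
1..4  -- padding (3B)
4..8  team  (4B, 4-aligned)

3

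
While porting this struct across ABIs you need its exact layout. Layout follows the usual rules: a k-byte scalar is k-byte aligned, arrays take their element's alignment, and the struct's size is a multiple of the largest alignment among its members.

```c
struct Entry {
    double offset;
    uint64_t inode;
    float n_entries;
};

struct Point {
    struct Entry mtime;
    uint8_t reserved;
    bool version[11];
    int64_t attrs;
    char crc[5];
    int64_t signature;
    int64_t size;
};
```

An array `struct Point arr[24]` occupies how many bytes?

Entry: offset at 0 (size 8, align 8) → ends 8; inode at 8 (size 8, align 8) → ends 16; n_entries at 16 (size 4, align 4) → ends 20; tail pad 4 to reach multiple of 8; total 24 bytes, alignment 8
mtime at 0 (size 24, align 8) → ends 24
reserved at 24 (size 1, align 1) → ends 25
version at 25 (size 11, align 1) → ends 36
pad 4 to align 8 for attrs
attrs at 40 (size 8, align 8) → ends 48
crc at 48 (size 5, align 1) → ends 53
pad 3 to align 8 for signature
signature at 56 (size 8, align 8) → ends 64
size at 64 (size 8, align 8) → ends 72
total 72 bytes, alignment 8
array of 24: 24 × 72 = 1728

1728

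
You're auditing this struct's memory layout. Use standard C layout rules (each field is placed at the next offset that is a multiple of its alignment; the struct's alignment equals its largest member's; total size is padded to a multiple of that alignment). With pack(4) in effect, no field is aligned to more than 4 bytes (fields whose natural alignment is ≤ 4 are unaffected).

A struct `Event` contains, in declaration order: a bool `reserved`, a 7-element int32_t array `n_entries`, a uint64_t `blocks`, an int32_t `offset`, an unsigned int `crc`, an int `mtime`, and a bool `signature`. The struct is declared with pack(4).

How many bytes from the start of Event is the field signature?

52

@0: reserved [1B, align 1] → 1
+3 pad (align 4)
@4: n_entries [28B, align 4] → 32
@32: blocks [8B, align 4] → 40
@40: offset [4B, align 4] → 44
@44: crc [4B, align 4] → 48
@48: mtime [4B, align 4] → 52
@52: signature [1B, align 1] → 53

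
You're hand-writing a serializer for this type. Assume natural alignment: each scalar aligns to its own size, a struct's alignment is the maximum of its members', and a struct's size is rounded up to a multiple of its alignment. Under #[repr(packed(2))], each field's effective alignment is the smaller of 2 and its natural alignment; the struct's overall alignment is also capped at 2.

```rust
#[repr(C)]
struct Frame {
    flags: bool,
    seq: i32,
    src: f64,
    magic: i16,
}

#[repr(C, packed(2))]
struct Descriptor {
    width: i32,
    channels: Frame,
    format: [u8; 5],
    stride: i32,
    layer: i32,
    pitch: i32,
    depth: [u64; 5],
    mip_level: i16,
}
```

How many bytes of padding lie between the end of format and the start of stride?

Frame: 0..1  flags  (1B, 1-aligned); 1..4  -- padding (3B); 4..8  seq  (4B, 4-aligned); 8..16  src  (8B, 8-aligned); 16..18  magic  (2B, 2-aligned); 18..24  -- tail padding (6B); sizeof = 24, alignof = 8
0..4  width  (4B, 2-aligned)
4..28  channels  (24B, 2-aligned)
28..33  format  (5B, 1-aligned)
33..34  -- padding (1B)
34..38  stride  (4B, 2-aligned)

1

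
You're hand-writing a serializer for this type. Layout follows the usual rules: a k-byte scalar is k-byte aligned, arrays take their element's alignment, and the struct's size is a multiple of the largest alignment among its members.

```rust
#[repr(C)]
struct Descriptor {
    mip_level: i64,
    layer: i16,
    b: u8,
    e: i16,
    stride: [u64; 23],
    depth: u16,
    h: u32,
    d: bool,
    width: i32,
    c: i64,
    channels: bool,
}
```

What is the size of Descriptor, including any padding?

0..8  mip_level  (8B, 8-aligned)
8..10  layer  (2B, 2-aligned)
10..11  b  (1B, 1-aligned)
11..12  -- padding (1B)
12..14  e  (2B, 2-aligned)
14..16  -- padding (2B)
16..200  stride  (184B, 8-aligned)
200..202  depth  (2B, 2-aligned)
202..204  -- padding (2B)
204..208  h  (4B, 4-aligned)
208..209  d  (1B, 1-aligned)
209..212  -- padding (3B)
212..216  width  (4B, 4-aligned)
216..224  c  (8B, 8-aligned)
224..225  channels  (1B, 1-aligned)
225..232  -- tail padding (7B)
sizeof = 232, alignof = 8

232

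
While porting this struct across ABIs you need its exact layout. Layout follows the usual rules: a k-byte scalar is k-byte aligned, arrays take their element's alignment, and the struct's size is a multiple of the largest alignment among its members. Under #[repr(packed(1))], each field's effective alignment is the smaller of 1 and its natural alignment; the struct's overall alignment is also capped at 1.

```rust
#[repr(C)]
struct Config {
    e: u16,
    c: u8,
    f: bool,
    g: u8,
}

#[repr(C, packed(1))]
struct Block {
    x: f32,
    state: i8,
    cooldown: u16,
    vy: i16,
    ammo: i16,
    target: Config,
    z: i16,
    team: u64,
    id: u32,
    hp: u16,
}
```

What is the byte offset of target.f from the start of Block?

Config: e at 0 (size 2, align 2) → ends 2; c at 2 (size 1, align 1) → ends 3; f at 3 (size 1, align 1) → ends 4; g at 4 (size 1, align 1) → ends 5; tail pad 1 to reach multiple of 2; total 6 bytes, alignment 2
x at 0 (size 4, align 1) → ends 4
state at 4 (size 1, align 1) → ends 5
cooldown at 5 (size 2, align 1) → ends 7
vy at 7 (size 2, align 1) → ends 9
ammo at 9 (size 2, align 1) → ends 11
target at 11 (size 6, align 1) → ends 17
within Config: f at 3
11 + 3 = 14

14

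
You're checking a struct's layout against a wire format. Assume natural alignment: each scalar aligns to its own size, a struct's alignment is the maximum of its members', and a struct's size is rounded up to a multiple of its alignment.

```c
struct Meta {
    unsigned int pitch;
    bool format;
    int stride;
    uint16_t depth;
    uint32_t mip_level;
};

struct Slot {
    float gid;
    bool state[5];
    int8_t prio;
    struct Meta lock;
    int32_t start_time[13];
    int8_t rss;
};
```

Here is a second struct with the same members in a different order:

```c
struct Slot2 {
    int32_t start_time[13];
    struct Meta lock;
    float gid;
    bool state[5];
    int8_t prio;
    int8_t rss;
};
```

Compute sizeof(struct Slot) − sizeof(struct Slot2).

4

Meta: 0..4  pitch  (4B, 4-aligned); 4..5  format  (1B, 1-aligned); 5..8  -- padding (3B); 8..12  stride  (4B, 4-aligned); 12..14  depth  (2B, 2-aligned); 14..16  -- padding (2B); 16..20  mip_level  (4B, 4-aligned); sizeof = 20, alignof = 4
0..4  gid  (4B, 4-aligned)
4..9  state  (5B, 1-aligned)
9..10  prio  (1B, 1-aligned)
10..12  -- padding (2B)
12..32  lock  (20B, 4-aligned)
32..84  start_time  (52B, 4-aligned)
84..85  rss  (1B, 1-aligned)
85..88  -- tail padding (3B)
sizeof = 88, alignof = 4
— Slot2 —
0..52  start_time  (52B, 4-aligned)
52..72  lock  (20B, 4-aligned)
72..76  gid  (4B, 4-aligned)
76..81  state  (5B, 1-aligned)
81..82  prio  (1B, 1-aligned)
82..83  rss  (1B, 1-aligned)
83..84  -- tail padding (1B)
sizeof = 84, alignof = 4
88 − 84 = 4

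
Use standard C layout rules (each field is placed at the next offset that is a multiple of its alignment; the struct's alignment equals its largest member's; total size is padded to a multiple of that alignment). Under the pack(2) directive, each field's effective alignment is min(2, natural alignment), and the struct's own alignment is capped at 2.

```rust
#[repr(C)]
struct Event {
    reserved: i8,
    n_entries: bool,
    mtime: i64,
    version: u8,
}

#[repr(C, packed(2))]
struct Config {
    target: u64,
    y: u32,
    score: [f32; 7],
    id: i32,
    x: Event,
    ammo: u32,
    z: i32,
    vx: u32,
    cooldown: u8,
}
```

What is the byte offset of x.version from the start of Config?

60

Event: 0..1  reserved  (1B, 1-aligned); 1..2  n_entries  (1B, 1-aligned); 2..8  -- padding (6B); 8..16  mtime  (8B, 8-aligned); 16..17  version  (1B, 1-aligned); 17..24  -- tail padding (7B); sizeof = 24, alignof = 8
0..8  target  (8B, 2-aligned)
8..12  y  (4B, 2-aligned)
12..40  score  (28B, 2-aligned)
40..44  id  (4B, 2-aligned)
44..68  x  (24B, 2-aligned)
within Event: version at 16
44 + 16 = 60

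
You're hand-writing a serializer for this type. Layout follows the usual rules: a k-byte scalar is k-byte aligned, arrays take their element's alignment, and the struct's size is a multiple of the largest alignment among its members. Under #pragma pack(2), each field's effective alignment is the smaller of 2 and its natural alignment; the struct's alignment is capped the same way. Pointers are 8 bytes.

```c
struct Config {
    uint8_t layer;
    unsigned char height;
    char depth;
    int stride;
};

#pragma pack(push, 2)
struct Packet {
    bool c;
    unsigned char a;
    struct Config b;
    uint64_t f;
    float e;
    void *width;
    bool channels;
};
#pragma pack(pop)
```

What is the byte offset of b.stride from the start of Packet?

6

Config: 0..1  layer  (1B, 1-aligned); 1..2  height  (1B, 1-aligned); 2..3  depth  (1B, 1-aligned); 3..4  -- padding (1B); 4..8  stride  (4B, 4-aligned); sizeof = 8, alignof = 4
0..1  c  (1B, 1-aligned)
1..2  a  (1B, 1-aligned)
2..10  b  (8B, 2-aligned)
within Config: stride at 4
2 + 4 = 6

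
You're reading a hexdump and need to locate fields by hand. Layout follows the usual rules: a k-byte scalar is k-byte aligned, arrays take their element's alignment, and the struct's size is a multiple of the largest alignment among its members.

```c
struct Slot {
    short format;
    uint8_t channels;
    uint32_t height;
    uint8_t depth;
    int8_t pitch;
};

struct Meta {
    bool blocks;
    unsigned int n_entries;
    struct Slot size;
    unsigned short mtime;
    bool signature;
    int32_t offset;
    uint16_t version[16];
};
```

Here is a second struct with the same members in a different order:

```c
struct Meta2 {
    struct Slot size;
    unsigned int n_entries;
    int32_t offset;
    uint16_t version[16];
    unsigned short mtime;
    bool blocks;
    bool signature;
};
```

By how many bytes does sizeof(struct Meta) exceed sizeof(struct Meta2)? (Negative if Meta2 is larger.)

4

Slot: 0..2  format  (2B, 2-aligned); 2..3  channels  (1B, 1-aligned); 3..4  -- padding (1B); 4..8  height  (4B, 4-aligned); 8..9  depth  (1B, 1-aligned); 9..10  pitch  (1B, 1-aligned); 10..12  -- tail padding (2B); sizeof = 12, alignof = 4
0..1  blocks  (1B, 1-aligned)
1..4  -- padding (3B)
4..8  n_entries  (4B, 4-aligned)
8..20  size  (12B, 4-aligned)
20..22  mtime  (2B, 2-aligned)
22..23  signature  (1B, 1-aligned)
23..24  -- padding (1B)
24..28  offset  (4B, 4-aligned)
28..60  version  (32B, 2-aligned)
sizeof = 60, alignof = 4
— Meta2 —
0..12  size  (12B, 4-aligned)
12..16  n_entries  (4B, 4-aligned)
16..20  offset  (4B, 4-aligned)
20..52  version  (32B, 2-aligned)
52..54  mtime  (2B, 2-aligned)
54..55  blocks  (1B, 1-aligned)
55..56  signature  (1B, 1-aligned)
sizeof = 56, alignof = 4
60 − 56 = 4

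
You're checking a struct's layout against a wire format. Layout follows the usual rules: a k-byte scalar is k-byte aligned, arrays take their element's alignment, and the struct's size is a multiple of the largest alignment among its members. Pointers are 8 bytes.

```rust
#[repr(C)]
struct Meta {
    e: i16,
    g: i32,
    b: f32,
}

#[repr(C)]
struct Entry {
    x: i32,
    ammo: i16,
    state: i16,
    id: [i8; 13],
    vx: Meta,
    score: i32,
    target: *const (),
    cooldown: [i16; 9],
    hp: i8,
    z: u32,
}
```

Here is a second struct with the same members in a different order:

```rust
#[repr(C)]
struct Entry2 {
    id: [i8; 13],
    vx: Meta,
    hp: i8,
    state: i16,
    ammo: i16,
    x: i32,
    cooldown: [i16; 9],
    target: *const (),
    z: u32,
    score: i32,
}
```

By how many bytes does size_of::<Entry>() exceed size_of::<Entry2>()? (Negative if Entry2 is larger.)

-8

Meta: @0: e [2B, align 2] → 2; +2 pad (align 4); @4: g [4B, align 4] → 8; @8: b [4B, align 4] → 12; size 12, align 4
@0: x [4B, align 4] → 4
@4: ammo [2B, align 2] → 6
@6: state [2B, align 2] → 8
@8: id [13B, align 1] → 21
+3 pad (align 4)
@24: vx [12B, align 4] → 36
@36: score [4B, align 4] → 40
@40: target [8B, align 8] → 48
@48: cooldown [18B, align 2] → 66
@66: hp [1B, align 1] → 67
+1 pad (align 4)
@68: z [4B, align 4] → 72
size 72, align 8
— Entry2 —
@0: id [13B, align 1] → 13
+3 pad (align 4)
@16: vx [12B, align 4] → 28
@28: hp [1B, align 1] → 29
+1 pad (align 2)
@30: state [2B, align 2] → 32
@32: ammo [2B, align 2] → 34
+2 pad (align 4)
@36: x [4B, align 4] → 40
@40: cooldown [18B, align 2] → 58
+6 pad (align 8)
@64: target [8B, align 8] → 72
@72: z [4B, align 4] → 76
@76: score [4B, align 4] → 80
size 80, align 8
72 − 80 = -8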